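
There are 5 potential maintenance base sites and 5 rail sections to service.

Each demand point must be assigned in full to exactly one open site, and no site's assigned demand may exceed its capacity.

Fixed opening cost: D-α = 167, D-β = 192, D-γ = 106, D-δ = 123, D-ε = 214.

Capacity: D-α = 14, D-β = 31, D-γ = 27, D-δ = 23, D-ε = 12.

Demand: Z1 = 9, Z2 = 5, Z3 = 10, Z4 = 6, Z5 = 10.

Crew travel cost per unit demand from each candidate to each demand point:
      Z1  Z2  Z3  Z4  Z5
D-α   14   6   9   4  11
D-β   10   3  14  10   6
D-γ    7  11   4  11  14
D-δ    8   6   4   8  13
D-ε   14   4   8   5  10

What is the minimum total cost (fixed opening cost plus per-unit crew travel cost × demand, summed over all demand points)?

Open {D-β, D-γ}; cheapest assignment that respects the capacities:
  D-β (cap 31, load 21): Z2, Z4, Z5 — cost 5×3 + 6×10 + 10×6 = 135
  D-γ (cap 27, load 19): Z1, Z3 — cost 9×7 + 10×4 = 103
  Shipping 238, fixed 298 → total 536.
  Any other capacity-feasible assignment to {D-β, D-γ} ships for at least 238.
Compare {D-γ, D-δ}: its best feasible assignment gives total 540.
Compare {D-β, D-δ}: its best feasible assignment gives total 562.
Every other set of open sites that can feasibly serve all demand totals ≥ 540 even under its best assignment. Minimum: 536.

536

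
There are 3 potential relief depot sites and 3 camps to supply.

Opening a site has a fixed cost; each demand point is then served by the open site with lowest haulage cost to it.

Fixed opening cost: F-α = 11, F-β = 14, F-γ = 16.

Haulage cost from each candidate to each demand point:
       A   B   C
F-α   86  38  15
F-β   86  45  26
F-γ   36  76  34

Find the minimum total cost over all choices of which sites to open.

116

Open {F-α, F-γ}: assign each demand point to its cheapest open site.
  A→F-γ 36, B→F-α 38, C→F-α 15
  haulage cost 89, fixed 27 → total 116.
Compare {F-α, F-β, F-γ}: haulage cost 89 + fixed 41 = 130.
Compare {F-β, F-γ}: haulage cost 107 + fixed 30 = 137.
Compare {F-α}: haulage cost 139 + fixed 11 = 150.
All other subsets cost ≥ 130. Minimum total cost: 116.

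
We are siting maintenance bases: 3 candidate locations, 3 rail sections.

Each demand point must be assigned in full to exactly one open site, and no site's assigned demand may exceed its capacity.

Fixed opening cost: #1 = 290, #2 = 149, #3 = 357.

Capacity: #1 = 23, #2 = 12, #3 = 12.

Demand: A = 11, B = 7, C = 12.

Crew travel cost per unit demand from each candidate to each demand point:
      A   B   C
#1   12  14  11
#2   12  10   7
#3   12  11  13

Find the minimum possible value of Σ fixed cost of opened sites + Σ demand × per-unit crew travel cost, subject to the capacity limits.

753

Open {#1, #2}; cheapest assignment that respects the capacities:
  #1 (cap 23, load 18): A, B — cost 11×12 + 7×14 = 230
  #2 (cap 12, load 12): C — cost 12×7 = 84
  Shipping 314, fixed 439 → total 753.
  Any other capacity-feasible assignment to {#1, #2} ships for at least 314.
Compare {#1, #3}: its best feasible assignment gives total 988.
Compare {#1, #2, #3}: its best feasible assignment gives total 1089.
Every other set of open sites that can feasibly serve all demand totals ≥ 988 even under its best assignment. Minimum: 753.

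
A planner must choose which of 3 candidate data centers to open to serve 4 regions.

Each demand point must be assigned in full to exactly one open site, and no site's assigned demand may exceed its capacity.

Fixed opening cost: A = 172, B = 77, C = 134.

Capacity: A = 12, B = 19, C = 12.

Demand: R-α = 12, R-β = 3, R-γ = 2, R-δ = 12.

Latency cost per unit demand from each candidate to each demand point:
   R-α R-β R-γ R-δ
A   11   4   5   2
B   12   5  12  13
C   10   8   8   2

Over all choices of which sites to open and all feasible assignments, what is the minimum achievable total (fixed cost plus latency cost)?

Open {B, C}; cheapest assignment that respects the capacities:
  B (cap 19, load 17): R-α, R-β, R-γ — cost 12×12 + 3×5 + 2×12 = 183
  C (cap 12, load 12): R-δ — cost 12×2 = 24
  Shipping 207, fixed 211 → total 418.
  Any other capacity-feasible assignment to {B, C} ships for at least 207.
Compare {A, B}: its best feasible assignment gives total 456.
Compare {A, B, C}: its best feasible assignment gives total 566.
Every other set of open sites that can feasibly serve all demand totals ≥ 456 even under its best assignment. Minimum: 418.

418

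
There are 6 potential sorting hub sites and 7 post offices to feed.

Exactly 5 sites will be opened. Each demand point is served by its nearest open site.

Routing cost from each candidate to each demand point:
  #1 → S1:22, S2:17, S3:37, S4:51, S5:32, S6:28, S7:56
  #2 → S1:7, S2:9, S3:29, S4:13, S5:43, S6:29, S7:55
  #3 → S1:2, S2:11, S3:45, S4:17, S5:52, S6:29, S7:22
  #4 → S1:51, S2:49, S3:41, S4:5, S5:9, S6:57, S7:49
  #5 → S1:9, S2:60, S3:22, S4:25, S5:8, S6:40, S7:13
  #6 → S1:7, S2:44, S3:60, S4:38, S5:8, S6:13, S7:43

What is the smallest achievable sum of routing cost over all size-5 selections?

72

Open {#2, #3, #4, #5, #6}.
  S1→#3 2, S2→#2 9, S3→#5 22, S4→#4 5, S5→#5 8, S6→#6 13, S7→#5 13  ⇒ total 72.
Compare {#1, #3, #4, #5, #6}: total 74.
Compare {#1, #2, #4, #5, #6}: total 77.
No size-5 selection does better; minimum is 72.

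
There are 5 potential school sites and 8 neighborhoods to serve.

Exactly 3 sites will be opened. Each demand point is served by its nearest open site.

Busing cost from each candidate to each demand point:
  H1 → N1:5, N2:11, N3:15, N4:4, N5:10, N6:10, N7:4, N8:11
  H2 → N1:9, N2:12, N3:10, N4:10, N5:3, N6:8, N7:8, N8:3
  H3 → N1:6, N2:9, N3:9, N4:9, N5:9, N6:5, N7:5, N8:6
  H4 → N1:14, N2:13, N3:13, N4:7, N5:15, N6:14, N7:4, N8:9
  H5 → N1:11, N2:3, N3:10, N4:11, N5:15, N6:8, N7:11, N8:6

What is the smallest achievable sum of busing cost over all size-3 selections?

Open {H1, H2, H5}.
  N1→H1 5, N2→H5 3, N3→H2 10, N4→H1 4, N5→H2 3, N6→H2 8, N7→H1 4, N8→H2 3  ⇒ total 40.
Compare {H1, H2, H3}: total 42.
Compare {H2, H3, H5}: total 43.
No size-3 selection does better; minimum is 40.

40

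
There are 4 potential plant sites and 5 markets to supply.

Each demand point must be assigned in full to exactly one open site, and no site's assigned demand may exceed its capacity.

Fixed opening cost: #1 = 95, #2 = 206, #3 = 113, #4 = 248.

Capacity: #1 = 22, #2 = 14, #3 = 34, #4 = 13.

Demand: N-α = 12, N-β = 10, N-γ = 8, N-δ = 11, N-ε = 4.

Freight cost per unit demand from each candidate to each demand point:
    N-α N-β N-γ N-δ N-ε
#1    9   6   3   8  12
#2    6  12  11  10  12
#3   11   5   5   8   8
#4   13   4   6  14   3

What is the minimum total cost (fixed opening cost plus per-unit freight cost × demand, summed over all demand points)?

510

Open {#1, #3}; cheapest assignment that respects the capacities:
  #1 (cap 22, load 20): N-α, N-γ — cost 12×9 + 8×3 = 132
  #3 (cap 34, load 25): N-β, N-δ, N-ε — cost 10×5 + 11×8 + 4×8 = 170
  Shipping 302, fixed 208 → total 510.
  Any other capacity-feasible assignment to {#1, #3} ships for at least 302.
Compare {#2, #3}: its best feasible assignment gives total 601.
Compare {#1, #2, #3}: its best feasible assignment gives total 680.
Every other set of open sites that can feasibly serve all demand totals ≥ 601 even under its best assignment. Minimum: 510.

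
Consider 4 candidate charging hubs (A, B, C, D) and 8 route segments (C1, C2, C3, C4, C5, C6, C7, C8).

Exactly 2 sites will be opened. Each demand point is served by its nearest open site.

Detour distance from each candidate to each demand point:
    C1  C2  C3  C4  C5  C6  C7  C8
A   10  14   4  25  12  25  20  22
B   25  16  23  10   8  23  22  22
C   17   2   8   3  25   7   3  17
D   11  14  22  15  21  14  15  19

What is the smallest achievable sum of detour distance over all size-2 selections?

Open {A, C}.
  C1→A 10, C2→C 2, C3→A 4, C4→C 3, C5→A 12, C6→C 7, C7→C 3, C8→C 17  ⇒ total 58.
Compare {B, C}: total 65.
Compare {C, D}: total 72.
No size-2 selection does better; minimum is 58.

58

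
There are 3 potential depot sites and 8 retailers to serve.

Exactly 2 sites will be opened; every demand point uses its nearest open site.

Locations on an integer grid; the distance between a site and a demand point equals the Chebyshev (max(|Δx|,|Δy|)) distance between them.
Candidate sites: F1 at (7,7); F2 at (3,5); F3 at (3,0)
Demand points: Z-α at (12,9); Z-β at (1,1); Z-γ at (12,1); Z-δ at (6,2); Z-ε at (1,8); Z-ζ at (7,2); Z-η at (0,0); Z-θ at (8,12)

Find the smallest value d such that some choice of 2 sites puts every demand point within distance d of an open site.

6

Open {F1, F2}.
  Farthest demand point is Z-γ at distance 6 (to F1); all others are ≤ 6.
With {F1, F3} the worst case is 6.
With {F2, F3} the worst case is 9.
No size-2 selection achieves below 6.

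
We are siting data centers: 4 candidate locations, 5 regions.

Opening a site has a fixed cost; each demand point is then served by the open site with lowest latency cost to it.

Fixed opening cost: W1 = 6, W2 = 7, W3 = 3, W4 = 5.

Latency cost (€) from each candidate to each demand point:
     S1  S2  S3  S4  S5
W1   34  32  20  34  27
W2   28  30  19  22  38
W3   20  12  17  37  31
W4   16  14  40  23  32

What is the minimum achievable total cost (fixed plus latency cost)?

107

Open {W3, W4}: assign each demand point to its cheapest open site.
  S1→W4 16, S2→W3 12, S3→W3 17, S4→W4 23, S5→W3 31
  latency cost 99, fixed 8 → total 107.
Compare {W1, W3, W4}: latency cost 95 + fixed 14 = 109.
Compare {W1, W4}: latency cost 100 + fixed 11 = 111.
Compare {W2, W3}: latency cost 102 + fixed 10 = 112.
All other subsets cost ≥ 109. Minimum total cost: 107.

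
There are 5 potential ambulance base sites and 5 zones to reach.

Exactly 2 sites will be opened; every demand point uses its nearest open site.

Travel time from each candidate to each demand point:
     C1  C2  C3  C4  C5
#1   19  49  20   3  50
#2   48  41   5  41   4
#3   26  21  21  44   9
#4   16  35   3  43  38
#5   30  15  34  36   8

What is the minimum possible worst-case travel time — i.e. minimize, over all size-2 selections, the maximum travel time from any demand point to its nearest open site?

Open {#1, #5}.
  Farthest demand point is C3 at travel time 20 (to #1); all others are ≤ 20.
With {#1, #3} the worst case is 21.
With {#2, #5} the worst case is 36.
No size-2 selection achieves below 20.

20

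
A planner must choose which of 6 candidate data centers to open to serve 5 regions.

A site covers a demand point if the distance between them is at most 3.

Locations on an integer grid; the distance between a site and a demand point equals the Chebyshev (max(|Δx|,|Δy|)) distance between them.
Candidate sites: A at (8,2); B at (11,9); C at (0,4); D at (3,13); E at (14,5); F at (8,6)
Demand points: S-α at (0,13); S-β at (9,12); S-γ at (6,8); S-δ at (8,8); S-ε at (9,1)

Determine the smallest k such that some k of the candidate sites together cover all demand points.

Coverage sets (demand points within 3 of each site):
  A: {S-ε}
  B: {S-β, S-δ}
  C: {}
  D: {S-α}
  E: {}
  F: {S-γ, S-δ}
No 3 sites suffice: every size-3 union leaves at least one demand point uncovered.
But {A, B, D, F} covers everything, so the minimum is 4.

4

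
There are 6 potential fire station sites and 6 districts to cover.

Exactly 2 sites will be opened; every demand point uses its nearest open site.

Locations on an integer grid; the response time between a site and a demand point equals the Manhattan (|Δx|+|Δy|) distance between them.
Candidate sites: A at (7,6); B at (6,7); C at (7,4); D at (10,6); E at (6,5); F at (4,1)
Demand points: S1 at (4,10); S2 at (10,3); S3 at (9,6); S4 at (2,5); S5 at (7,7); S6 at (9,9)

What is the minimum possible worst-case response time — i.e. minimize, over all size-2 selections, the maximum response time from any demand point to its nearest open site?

Open {A, B}.
  Farthest demand point is S2 at response time 6 (to A); all others are ≤ 6.
With {B, C} the worst case is 6.
With {B, D} the worst case is 6.
No size-2 selection achieves below 6.

6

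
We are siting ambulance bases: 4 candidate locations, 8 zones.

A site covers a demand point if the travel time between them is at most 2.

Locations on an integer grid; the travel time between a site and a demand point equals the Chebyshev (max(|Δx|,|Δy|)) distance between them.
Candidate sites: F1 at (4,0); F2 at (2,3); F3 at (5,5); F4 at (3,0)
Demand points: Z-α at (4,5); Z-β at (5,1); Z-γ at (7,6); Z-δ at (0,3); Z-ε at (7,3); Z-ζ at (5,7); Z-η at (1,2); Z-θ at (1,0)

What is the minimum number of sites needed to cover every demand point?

Coverage sets (demand points within 2 of each site):
  F1: {Z-β}
  F2: {Z-α, Z-δ, Z-η}
  F3: {Z-α, Z-γ, Z-ε, Z-ζ}
  F4: {Z-β, Z-η, Z-θ}
No 2 sites suffice: every size-2 union leaves at least one demand point uncovered.
But {F2, F3, F4} covers everything, so the minimum is 3.

3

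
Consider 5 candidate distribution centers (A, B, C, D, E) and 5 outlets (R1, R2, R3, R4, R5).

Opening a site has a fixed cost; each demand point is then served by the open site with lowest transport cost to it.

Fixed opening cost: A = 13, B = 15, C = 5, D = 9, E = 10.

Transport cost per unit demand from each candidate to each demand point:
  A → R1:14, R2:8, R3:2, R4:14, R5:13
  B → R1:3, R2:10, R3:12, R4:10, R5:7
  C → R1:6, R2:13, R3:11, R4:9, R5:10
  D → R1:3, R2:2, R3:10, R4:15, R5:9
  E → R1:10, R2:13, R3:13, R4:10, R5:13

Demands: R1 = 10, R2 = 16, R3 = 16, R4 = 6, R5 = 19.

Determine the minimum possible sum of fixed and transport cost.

Open {A, B, C, D}: assign each demand point to its cheapest open site.
  R1→B 10×3=30, R2→D 16×2=32, R3→A 16×2=32, R4→C 6×9=54, R5→B 19×7=133
  transport cost 281, fixed 42 → total 323.
Compare {A, B, D}: transport cost 287 + fixed 37 = 324.
Compare {A, B, C, D, E}: transport cost 281 + fixed 52 = 333.
Compare {A, B, D, E}: transport cost 287 + fixed 47 = 334.
All other subsets cost ≥ 324. Minimum total cost: 323.

323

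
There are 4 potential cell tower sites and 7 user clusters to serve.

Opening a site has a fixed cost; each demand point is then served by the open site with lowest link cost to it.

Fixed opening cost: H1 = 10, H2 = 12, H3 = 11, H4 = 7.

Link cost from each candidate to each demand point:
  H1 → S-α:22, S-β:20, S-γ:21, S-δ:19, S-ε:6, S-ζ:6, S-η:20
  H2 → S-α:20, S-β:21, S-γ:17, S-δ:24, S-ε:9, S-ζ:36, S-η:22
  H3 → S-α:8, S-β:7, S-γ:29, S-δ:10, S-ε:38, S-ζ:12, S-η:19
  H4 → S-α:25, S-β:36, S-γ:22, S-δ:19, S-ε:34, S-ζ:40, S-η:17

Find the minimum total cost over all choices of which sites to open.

98

Open {H1, H3}: assign each demand point to its cheapest open site.
  S-α→H3 8, S-β→H3 7, S-γ→H1 21, S-δ→H3 10, S-ε→H1 6, S-ζ→H1 6, S-η→H3 19
  link cost 77, fixed 21 → total 98.
Compare {H1, H3, H4}: link cost 75 + fixed 28 = 103.
Compare {H2, H3}: link cost 82 + fixed 23 = 105.
Compare {H1, H2, H3}: link cost 73 + fixed 33 = 106.
All other subsets cost ≥ 103. Minimum total cost: 98.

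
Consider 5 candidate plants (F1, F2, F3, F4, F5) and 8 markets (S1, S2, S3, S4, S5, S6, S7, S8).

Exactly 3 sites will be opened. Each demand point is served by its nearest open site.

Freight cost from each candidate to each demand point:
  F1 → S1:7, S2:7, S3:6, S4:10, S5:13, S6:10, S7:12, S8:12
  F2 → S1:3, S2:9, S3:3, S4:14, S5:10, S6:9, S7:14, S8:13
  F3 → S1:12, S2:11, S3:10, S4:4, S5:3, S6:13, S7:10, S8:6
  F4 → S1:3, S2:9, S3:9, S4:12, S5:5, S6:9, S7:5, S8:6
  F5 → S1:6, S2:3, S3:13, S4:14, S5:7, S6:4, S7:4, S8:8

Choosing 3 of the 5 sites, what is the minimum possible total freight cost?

Open {F2, F3, F5}.
  S1→F2 3, S2→F5 3, S3→F2 3, S4→F3 4, S5→F3 3, S6→F5 4, S7→F5 4, S8→F3 6  ⇒ total 30.
Compare {F1, F3, F5}: total 36.
Compare {F3, F4, F5}: total 36.
No size-3 selection does better; minimum is 30.

30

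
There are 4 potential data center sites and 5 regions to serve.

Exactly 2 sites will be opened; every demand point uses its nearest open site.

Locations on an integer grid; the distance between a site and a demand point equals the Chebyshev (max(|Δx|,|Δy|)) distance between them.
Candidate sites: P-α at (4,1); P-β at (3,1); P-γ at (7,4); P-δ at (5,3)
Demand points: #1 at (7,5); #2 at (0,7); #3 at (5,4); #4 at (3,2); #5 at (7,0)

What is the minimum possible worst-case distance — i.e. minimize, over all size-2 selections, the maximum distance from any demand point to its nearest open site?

5

Open {P-α, P-δ}.
  Farthest demand point is #2 at distance 5 (to P-δ); all others are ≤ 5.
With {P-β, P-δ} the worst case is 5.
With {P-γ, P-δ} the worst case is 5.
No size-2 selection achieves below 5.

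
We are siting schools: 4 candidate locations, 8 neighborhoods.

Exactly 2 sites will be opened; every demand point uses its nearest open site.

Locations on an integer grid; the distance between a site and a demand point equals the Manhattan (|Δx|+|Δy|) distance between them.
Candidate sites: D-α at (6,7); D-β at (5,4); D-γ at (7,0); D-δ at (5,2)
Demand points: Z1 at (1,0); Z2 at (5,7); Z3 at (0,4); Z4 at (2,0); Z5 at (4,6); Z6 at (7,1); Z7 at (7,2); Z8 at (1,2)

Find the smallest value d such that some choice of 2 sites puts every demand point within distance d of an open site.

6

Open {D-β, D-γ}.
  Farthest demand point is Z1 at distance 6 (to D-γ); all others are ≤ 6.
With {D-β, D-δ} the worst case is 6.
With {D-α, D-δ} the worst case is 7.
No size-2 selection achieves below 6.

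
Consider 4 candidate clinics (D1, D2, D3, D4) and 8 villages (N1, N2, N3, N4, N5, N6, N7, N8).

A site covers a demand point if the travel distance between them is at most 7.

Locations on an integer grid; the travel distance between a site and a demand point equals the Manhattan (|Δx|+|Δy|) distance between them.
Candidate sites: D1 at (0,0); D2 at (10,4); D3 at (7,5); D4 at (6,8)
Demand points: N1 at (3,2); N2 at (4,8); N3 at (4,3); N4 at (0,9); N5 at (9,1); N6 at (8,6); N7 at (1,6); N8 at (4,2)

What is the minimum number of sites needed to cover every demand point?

2

Coverage sets (demand points within 7 of each site):
  D1: {N1, N3, N7, N8}
  D2: {N3, N5, N6}
  D3: {N1, N2, N3, N5, N6, N7, N8}
  D4: {N2, N3, N4, N6, N7}
No single site covers all 8 demand points.
But {D3, D4} covers everything, so the minimum is 2.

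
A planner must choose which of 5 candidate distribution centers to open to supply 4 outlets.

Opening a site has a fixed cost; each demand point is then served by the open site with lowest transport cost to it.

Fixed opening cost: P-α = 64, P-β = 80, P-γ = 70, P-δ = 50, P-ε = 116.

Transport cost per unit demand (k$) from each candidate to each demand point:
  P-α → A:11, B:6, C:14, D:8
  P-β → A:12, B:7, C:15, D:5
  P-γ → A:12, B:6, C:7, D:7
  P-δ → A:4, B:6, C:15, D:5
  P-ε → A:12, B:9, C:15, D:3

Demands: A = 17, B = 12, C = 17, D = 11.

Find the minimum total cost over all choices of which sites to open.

434

Open {P-γ, P-δ}: assign each demand point to its cheapest open site.
  A→P-δ 17×4=68, B→P-γ 12×6=72, C→P-γ 17×7=119, D→P-δ 11×5=55
  transport cost 314, fixed 120 → total 434.
Compare {P-α, P-γ, P-δ}: transport cost 314 + fixed 184 = 498.
Compare {P-δ}: transport cost 450 + fixed 50 = 500.
Compare {P-β, P-γ, P-δ}: transport cost 314 + fixed 200 = 514.
All other subsets cost ≥ 498. Minimum total cost: 434.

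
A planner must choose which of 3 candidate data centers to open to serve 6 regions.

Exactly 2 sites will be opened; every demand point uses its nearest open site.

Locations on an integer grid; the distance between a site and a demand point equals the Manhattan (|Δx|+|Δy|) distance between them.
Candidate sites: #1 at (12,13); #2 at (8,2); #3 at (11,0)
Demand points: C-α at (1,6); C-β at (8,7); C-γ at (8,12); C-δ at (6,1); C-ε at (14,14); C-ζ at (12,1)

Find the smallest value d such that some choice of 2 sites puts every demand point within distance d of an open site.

Open {#1, #2}.
  Farthest demand point is C-α at distance 11 (to #2); all others are ≤ 11.
With {#1, #3} the worst case is 16.
With {#2, #3} the worst case is 17.
No size-2 selection achieves below 11.

11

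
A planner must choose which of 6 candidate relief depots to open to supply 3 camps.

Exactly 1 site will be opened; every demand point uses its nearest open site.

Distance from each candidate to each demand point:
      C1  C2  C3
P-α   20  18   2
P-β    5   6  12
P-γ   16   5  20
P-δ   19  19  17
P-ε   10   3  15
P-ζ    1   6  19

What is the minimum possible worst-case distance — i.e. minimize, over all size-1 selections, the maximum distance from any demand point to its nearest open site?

12

Open {P-β}.
  Farthest demand point is C3 at distance 12 (to P-β); all others are ≤ 12.
With {P-ε} the worst case is 15.
With {P-δ} the worst case is 19.
No size-1 selection achieves below 12.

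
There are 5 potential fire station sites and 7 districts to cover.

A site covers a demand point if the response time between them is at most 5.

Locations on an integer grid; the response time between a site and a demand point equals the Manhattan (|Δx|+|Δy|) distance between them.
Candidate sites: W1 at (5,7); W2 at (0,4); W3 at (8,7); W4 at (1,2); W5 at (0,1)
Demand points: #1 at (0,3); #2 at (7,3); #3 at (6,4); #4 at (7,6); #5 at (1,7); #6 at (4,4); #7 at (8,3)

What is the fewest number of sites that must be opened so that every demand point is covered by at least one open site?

Coverage sets (demand points within 5 of each site):
  W1: {#3, #4, #5, #6}
  W2: {#1, #5, #6}
  W3: {#2, #3, #4, #7}
  W4: {#1, #5, #6}
  W5: {#1}
No single site covers all 7 demand points.
But {W2, W3} covers everything, so the minimum is 2.

2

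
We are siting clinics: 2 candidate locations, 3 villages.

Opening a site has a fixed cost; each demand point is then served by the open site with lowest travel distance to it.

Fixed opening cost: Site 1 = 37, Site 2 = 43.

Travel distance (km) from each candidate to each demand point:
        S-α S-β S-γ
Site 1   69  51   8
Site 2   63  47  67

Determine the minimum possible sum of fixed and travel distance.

165

Open {Site 1}: assign each demand point to its cheapest open site.
  S-α→Site 1 69, S-β→Site 1 51, S-γ→Site 1 8
  travel distance 128, fixed 37 → total 165.
Compare {Site 1, Site 2}: travel distance 118 + fixed 80 = 198.
Compare {Site 2}: travel distance 177 + fixed 43 = 220.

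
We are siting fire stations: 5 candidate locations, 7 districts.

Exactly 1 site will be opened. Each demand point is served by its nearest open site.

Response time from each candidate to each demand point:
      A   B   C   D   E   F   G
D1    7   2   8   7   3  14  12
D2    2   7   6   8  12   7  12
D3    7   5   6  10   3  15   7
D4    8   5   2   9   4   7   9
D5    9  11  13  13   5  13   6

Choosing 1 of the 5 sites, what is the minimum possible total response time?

Open {D4}.
  A→D4 8, B→D4 5, C→D4 2, D→D4 9, E→D4 4, F→D4 7, G→D4 9  ⇒ total 44.
Compare {D1}: total 53.
Compare {D3}: total 53.
No size-1 selection does better; minimum is 44.

44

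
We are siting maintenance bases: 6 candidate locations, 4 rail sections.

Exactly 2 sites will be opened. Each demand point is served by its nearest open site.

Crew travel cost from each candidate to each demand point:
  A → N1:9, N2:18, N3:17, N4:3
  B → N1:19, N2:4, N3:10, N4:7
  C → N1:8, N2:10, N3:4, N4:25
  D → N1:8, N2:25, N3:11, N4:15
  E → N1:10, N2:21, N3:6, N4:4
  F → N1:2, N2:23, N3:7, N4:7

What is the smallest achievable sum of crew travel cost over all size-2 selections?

Open {B, F}.
  N1→F 2, N2→B 4, N3→F 7, N4→B 7  ⇒ total 20.
Compare {B, C}: total 23.
Compare {C, F}: total 23.
No size-2 selection does better; minimum is 20.

20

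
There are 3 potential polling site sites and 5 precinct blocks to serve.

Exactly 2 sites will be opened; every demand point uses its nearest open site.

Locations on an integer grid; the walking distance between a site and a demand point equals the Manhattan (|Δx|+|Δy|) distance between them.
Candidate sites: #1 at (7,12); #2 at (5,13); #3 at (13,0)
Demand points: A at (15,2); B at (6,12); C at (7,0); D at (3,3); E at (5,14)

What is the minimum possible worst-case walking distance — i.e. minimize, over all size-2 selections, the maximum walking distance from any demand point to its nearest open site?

12

Open {#2, #3}.
  Farthest demand point is D at walking distance 12 (to #2); all others are ≤ 12.
With {#1, #3} the worst case is 13.
With {#1, #2} the worst case is 18.
No size-2 selection achieves below 12.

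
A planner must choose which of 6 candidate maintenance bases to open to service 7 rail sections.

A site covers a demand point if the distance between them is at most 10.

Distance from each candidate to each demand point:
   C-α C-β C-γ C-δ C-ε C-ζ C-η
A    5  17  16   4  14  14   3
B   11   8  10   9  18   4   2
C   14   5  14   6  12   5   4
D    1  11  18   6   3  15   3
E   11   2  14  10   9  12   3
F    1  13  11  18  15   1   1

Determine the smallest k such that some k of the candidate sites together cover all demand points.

2

Coverage sets (demand points within 10 of each site):
  A: {C-α, C-δ, C-η}
  B: {C-β, C-γ, C-δ, C-ζ, C-η}
  C: {C-β, C-δ, C-ζ, C-η}
  D: {C-α, C-δ, C-ε, C-η}
  E: {C-β, C-δ, C-ε, C-η}
  F: {C-α, C-ζ, C-η}
No single site covers all 7 demand points.
But {B, D} covers everything, so the minimum is 2.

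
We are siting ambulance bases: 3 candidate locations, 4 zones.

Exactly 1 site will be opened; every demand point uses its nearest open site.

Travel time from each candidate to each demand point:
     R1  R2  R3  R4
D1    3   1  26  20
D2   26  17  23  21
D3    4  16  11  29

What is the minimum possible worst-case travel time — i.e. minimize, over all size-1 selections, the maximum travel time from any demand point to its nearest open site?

26

Open {D1}.
  Farthest demand point is R3 at travel time 26 (to D1); all others are ≤ 26.
With {D2} the worst case is 26.
With {D3} the worst case is 29.
No size-1 selection achieves below 26.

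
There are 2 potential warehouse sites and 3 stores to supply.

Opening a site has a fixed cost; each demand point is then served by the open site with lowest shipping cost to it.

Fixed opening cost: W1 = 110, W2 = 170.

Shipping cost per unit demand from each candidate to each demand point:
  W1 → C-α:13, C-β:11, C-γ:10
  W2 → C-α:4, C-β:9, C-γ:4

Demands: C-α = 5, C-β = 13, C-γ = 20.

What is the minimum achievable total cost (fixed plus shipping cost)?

387

Open {W2}: assign each demand point to its cheapest open site.
  C-α→W2 5×4=20, C-β→W2 13×9=117, C-γ→W2 20×4=80
  shipping cost 217, fixed 170 → total 387.
Compare {W1, W2}: shipping cost 217 + fixed 280 = 497.
Compare {W1}: shipping cost 408 + fixed 110 = 518.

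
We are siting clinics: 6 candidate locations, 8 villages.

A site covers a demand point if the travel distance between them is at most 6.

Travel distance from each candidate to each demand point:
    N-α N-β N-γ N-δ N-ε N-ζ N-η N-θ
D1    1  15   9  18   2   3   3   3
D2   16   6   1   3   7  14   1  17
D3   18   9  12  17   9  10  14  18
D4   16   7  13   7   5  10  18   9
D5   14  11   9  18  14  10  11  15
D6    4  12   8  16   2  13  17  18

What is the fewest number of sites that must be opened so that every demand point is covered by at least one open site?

Coverage sets (demand points within 6 of each site):
  D1: {N-α, N-ε, N-ζ, N-η, N-θ}
  D2: {N-β, N-γ, N-δ, N-η}
  D3: {}
  D4: {N-ε}
  D5: {}
  D6: {N-α, N-ε}
No single site covers all 8 demand points.
But {D1, D2} covers everything, so the minimum is 2.

2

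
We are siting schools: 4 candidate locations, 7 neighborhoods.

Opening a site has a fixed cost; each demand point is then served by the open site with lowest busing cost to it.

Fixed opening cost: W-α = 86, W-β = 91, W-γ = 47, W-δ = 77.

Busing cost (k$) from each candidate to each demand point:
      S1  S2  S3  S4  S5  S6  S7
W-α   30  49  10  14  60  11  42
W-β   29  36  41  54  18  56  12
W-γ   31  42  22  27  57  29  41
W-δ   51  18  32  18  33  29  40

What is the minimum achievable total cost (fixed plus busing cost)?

Open {W-γ}: assign each demand point to its cheapest open site.
  S1→W-γ 31, S2→W-γ 42, S3→W-γ 22, S4→W-γ 27, S5→W-γ 57, S6→W-γ 29, S7→W-γ 41
  busing cost 249, fixed 47 → total 296.
Compare {W-δ}: busing cost 221 + fixed 77 = 298.
Compare {W-α}: busing cost 216 + fixed 86 = 302.
Compare {W-α, W-β}: busing cost 130 + fixed 177 = 307.
All other subsets cost ≥ 298. Minimum total cost: 296.

296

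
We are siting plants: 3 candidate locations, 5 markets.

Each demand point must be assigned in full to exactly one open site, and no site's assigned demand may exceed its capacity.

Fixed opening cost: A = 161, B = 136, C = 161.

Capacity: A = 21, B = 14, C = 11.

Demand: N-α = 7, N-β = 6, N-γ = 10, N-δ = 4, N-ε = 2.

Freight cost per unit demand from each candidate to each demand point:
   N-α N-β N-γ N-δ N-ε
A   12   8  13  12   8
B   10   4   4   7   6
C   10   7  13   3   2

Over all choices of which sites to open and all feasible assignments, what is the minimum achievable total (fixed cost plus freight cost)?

513

Open {A, B}; cheapest assignment that respects the capacities:
  A (cap 21, load 15): N-α, N-β, N-ε — cost 7×12 + 6×8 + 2×8 = 148
  B (cap 14, load 14): N-γ, N-δ — cost 10×4 + 4×7 = 68
  Shipping 216, fixed 297 → total 513.
  Any other capacity-feasible assignment to {A, B} ships for at least 216.
Compare {A, C}: its best feasible assignment gives total 598.
Compare {A, B, C}: its best feasible assignment gives total 640.
Every other set of open sites that can feasibly serve all demand totals ≥ 598 even under its best assignment. Minimum: 513.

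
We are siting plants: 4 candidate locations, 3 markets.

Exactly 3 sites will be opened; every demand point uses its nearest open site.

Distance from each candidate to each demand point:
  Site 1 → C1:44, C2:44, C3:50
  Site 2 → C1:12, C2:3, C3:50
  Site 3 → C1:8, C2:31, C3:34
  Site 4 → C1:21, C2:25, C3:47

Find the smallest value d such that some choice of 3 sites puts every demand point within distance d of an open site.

Open {Site 1, Site 2, Site 3}.
  Farthest demand point is C3 at distance 34 (to Site 3); all others are ≤ 34.
With {Site 1, Site 3, Site 4} the worst case is 34.
With {Site 2, Site 3, Site 4} the worst case is 34.
No size-3 selection achieves below 34.

34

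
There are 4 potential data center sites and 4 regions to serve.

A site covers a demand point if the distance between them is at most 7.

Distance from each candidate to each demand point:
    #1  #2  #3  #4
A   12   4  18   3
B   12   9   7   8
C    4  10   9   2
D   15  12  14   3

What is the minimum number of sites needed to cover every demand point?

Coverage sets (demand points within 7 of each site):
  A: {#2, #4}
  B: {#3}
  C: {#1, #4}
  D: {#4}
No 2 sites suffice: every size-2 union leaves at least one demand point uncovered.
But {A, B, C} covers everything, so the minimum is 3.

3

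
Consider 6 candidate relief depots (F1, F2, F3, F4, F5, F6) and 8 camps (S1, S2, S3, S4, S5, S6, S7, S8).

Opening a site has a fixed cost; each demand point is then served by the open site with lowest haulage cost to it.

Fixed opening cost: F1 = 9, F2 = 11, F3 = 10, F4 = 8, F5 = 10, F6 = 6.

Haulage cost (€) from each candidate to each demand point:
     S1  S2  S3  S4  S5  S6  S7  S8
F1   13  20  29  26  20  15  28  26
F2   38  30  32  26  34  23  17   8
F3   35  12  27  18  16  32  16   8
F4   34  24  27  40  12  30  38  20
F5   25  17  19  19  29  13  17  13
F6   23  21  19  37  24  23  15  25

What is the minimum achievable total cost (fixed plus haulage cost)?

141

Open {F1, F3, F6}: assign each demand point to its cheapest open site.
  S1→F1 13, S2→F3 12, S3→F6 19, S4→F3 18, S5→F3 16, S6→F1 15, S7→F6 15, S8→F3 8
  haulage cost 116, fixed 25 → total 141.
Compare {F1, F3}: haulage cost 125 + fixed 19 = 144.
Compare {F1, F3, F5}: haulage cost 115 + fixed 29 = 144.
Compare {F1, F3, F4, F6}: haulage cost 112 + fixed 33 = 145.
All other subsets cost ≥ 144. Minimum total cost: 141.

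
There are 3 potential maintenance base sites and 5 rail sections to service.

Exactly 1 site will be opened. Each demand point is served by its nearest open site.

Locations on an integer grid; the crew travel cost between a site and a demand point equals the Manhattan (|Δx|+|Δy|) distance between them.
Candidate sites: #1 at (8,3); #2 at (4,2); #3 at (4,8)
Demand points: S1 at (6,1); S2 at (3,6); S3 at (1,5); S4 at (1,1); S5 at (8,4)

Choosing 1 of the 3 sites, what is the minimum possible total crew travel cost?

24

Open {#2}.
  S1→#2 3, S2→#2 5, S3→#2 6, S4→#2 4, S5→#2 6  ⇒ total 24.
Compare {#1}: total 31.
Compare {#3}: total 36.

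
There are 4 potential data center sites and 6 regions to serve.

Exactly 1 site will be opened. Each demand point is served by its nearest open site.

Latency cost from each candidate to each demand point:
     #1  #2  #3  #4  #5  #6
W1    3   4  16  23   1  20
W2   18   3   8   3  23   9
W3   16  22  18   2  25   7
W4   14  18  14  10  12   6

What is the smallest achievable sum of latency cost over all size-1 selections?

64

Open {W2}.
  #1→W2 18, #2→W2 3, #3→W2 8, #4→W2 3, #5→W2 23, #6→W2 9  ⇒ total 64.
Compare {W1}: total 67.
Compare {W4}: total 74.
No size-1 selection does better; minimum is 64.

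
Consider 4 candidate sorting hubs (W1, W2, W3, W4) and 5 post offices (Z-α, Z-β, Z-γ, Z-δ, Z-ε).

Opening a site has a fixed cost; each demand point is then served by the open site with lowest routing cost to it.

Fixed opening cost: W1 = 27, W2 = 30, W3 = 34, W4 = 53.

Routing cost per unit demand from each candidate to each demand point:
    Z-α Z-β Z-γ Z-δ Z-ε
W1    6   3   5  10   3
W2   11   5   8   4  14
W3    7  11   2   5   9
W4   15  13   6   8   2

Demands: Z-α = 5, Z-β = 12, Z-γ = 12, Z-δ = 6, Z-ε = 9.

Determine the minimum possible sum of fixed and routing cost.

Open {W1, W3}: assign each demand point to its cheapest open site.
  Z-α→W1 5×6=30, Z-β→W1 12×3=36, Z-γ→W3 12×2=24, Z-δ→W3 6×5=30, Z-ε→W1 9×3=27
  routing cost 147, fixed 61 → total 208.
Compare {W1, W2, W3}: routing cost 141 + fixed 91 = 232.
Compare {W1, W2}: routing cost 177 + fixed 57 = 234.
Compare {W1}: routing cost 213 + fixed 27 = 240.
All other subsets cost ≥ 232. Minimum total cost: 208.

208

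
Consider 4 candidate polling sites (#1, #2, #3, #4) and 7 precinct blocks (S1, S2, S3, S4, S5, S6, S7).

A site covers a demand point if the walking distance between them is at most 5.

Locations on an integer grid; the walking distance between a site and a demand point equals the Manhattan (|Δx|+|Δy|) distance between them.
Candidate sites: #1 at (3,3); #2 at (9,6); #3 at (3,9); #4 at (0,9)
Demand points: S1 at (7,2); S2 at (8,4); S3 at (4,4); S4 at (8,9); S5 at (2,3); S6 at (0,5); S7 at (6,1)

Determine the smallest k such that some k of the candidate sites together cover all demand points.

2

Coverage sets (demand points within 5 of each site):
  #1: {S1, S3, S5, S6, S7}
  #2: {S2, S4}
  #3: {S4}
  #4: {S6}
No single site covers all 7 demand points.
But {#1, #2} covers everything, so the minimum is 2.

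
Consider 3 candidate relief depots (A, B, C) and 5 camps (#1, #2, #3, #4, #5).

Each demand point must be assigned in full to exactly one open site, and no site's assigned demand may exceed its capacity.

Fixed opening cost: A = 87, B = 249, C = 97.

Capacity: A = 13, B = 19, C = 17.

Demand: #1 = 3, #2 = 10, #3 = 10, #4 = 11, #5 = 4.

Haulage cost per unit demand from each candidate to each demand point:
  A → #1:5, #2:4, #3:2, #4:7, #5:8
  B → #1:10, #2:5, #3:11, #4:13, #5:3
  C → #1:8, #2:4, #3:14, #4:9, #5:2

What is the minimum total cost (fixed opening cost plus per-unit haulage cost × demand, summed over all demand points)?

Open {A, B, C}; cheapest assignment that respects the capacities:
  A (cap 13, load 13): #1, #3 — cost 3×5 + 10×2 = 35
  B (cap 19, load 10): #2 — cost 10×5 = 50
  C (cap 17, load 15): #4, #5 — cost 11×9 + 4×2 = 107
  Shipping 192, fixed 433 → total 625.
  Any other capacity-feasible assignment to {A, B, C} ships for at least 192.
Total demand is 38 and no other set of sites has combined capacity ≥ 38, so {A, B, C} is the only feasible choice of open sites. Minimum: 625.

625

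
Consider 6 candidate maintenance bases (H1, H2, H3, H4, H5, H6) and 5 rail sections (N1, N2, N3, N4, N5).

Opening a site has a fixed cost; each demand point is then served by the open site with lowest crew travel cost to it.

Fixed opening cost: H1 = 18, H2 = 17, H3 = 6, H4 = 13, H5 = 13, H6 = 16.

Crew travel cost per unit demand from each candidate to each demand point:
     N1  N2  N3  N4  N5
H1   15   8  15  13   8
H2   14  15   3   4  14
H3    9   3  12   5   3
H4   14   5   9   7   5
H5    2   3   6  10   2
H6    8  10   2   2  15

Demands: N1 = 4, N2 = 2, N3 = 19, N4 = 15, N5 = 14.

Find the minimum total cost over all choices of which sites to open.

Open {H5, H6}: assign each demand point to its cheapest open site.
  N1→H5 4×2=8, N2→H5 2×3=6, N3→H6 19×2=38, N4→H6 15×2=30, N5→H5 14×2=28
  crew travel cost 110, fixed 29 → total 139.
Compare {H3, H5, H6}: crew travel cost 110 + fixed 35 = 145.
Compare {H4, H5, H6}: crew travel cost 110 + fixed 42 = 152.
Compare {H2, H5, H6}: crew travel cost 110 + fixed 46 = 156.
All other subsets cost ≥ 145. Minimum total cost: 139.

139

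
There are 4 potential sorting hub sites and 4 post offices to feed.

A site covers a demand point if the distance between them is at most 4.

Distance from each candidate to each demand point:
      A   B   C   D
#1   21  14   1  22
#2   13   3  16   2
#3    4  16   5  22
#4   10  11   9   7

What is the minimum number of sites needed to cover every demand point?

Coverage sets (demand points within 4 of each site):
  #1: {C}
  #2: {B, D}
  #3: {A}
  #4: {}
No 2 sites suffice: every size-2 union leaves at least one demand point uncovered.
But {#1, #2, #3} covers everything, so the minimum is 3.

3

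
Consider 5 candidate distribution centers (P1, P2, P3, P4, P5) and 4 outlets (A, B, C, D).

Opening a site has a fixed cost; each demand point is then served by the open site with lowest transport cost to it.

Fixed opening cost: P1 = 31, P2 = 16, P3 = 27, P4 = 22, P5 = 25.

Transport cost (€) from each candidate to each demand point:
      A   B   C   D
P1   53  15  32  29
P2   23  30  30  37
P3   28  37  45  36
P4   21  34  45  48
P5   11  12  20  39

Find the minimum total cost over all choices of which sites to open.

Open {P5}: assign each demand point to its cheapest open site.
  A→P5 11, B→P5 12, C→P5 20, D→P5 39
  transport cost 82, fixed 25 → total 107.
Compare {P2, P5}: transport cost 80 + fixed 41 = 121.
Compare {P1, P5}: transport cost 72 + fixed 56 = 128.
Compare {P4, P5}: transport cost 82 + fixed 47 = 129.
All other subsets cost ≥ 121. Minimum total cost: 107.

107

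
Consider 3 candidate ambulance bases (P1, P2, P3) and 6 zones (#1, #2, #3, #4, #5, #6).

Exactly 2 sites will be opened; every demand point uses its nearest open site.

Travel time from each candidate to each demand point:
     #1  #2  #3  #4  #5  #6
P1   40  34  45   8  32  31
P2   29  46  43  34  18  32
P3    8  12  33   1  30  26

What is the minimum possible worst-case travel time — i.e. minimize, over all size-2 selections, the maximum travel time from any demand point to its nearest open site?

Open {P1, P3}.
  Farthest demand point is #3 at travel time 33 (to P3); all others are ≤ 33.
With {P2, P3} the worst case is 33.
With {P1, P2} the worst case is 43.
No size-2 selection achieves below 33.

33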